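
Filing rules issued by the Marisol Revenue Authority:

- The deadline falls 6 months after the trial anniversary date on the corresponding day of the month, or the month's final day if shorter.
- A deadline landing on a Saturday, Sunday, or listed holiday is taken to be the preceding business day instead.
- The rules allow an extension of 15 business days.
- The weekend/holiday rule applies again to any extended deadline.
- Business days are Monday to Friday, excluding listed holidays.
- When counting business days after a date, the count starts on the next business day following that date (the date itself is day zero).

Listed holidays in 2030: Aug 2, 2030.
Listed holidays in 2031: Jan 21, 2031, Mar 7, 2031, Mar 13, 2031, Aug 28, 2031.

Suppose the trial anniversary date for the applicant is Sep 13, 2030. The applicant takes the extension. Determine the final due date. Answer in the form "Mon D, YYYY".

Apr 3, 2031

6 months from Sep 13, 2030 is Mar 13, 2031.
Mar 13, 2031 is a listed holiday, so it moves to the preceding business day, Mar 12, 2031 (Wednesday).
The 15-business-day extension runs from Mar 12, 2031 to Apr 3, 2031.
Apr 3, 2031 falls on a Thursday, which is a business day, so no adjustment is needed.
Final deadline: Apr 3, 2031.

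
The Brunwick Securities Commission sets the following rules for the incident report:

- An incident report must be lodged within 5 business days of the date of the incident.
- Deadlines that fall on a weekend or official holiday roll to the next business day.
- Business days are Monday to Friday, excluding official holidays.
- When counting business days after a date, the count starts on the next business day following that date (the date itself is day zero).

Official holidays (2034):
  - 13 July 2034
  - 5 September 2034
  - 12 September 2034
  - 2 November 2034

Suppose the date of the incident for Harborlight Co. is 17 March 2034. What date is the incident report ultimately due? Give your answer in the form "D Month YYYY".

Starting the day after 17 March 2034 and counting 5 business days lands on 24 March 2034.
24 March 2034 (Friday) is already a business day.
Final deadline: 24 March 2034.

24 March 2034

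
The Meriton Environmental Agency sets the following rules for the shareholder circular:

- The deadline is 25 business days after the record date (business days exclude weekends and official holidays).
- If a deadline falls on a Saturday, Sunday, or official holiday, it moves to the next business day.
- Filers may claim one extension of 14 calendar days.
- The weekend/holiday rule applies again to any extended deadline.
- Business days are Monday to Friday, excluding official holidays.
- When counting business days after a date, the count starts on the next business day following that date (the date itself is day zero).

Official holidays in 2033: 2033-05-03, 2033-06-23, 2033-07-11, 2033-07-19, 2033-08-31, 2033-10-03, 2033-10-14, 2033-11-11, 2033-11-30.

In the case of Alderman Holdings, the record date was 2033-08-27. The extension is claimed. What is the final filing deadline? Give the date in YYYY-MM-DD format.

2033-10-18

Counting 25 business days after 2033-08-27 (skipping weekends and listed holidays) reaches 2033-10-04.
2033-10-04 is a Tuesday and not a listed holiday, so it stands.
With the 14-day extension, 2033-10-04 becomes 2033-10-18.
2033-10-18 falls on a Tuesday, which is a business day, so no adjustment is needed.
Final deadline: 2033-10-18.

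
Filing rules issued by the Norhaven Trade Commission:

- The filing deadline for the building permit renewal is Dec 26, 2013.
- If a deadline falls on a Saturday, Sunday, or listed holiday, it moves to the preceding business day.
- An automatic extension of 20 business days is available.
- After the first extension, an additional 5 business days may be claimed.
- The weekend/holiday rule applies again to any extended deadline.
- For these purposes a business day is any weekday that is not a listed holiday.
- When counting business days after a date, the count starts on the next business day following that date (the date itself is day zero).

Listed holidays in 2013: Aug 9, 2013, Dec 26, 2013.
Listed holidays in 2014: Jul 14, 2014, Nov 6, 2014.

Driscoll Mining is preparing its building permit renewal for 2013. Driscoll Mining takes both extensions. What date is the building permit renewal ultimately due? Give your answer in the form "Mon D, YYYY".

Jan 30, 2014

Start from the fixed due date, Dec 26, 2013.
Because Dec 26, 2013 is a listed holiday, the deadline becomes Dec 25, 2013 (Wednesday).
The 20-business-day extension runs from Dec 25, 2013 to Jan 23, 2014.
Jan 23, 2014 (Thursday) is already a business day.
The 5-business-day extension runs from Jan 23, 2014 to Jan 30, 2014.
Jan 30, 2014 falls on a Thursday, which is a business day, so no adjustment is needed.
Deadline: Jan 30, 2014.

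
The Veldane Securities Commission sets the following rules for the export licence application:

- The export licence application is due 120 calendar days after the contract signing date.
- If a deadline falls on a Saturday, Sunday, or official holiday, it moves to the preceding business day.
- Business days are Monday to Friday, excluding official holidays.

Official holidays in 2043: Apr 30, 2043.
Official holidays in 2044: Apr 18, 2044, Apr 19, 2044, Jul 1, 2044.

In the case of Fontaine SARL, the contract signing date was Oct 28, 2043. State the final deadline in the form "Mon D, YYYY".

120 calendar days after Oct 28, 2043 is Feb 25, 2044.
Since Feb 25, 2044 is a Thursday and not a holiday, the date is unchanged.
Deadline: Feb 25, 2044.

Feb 25, 2044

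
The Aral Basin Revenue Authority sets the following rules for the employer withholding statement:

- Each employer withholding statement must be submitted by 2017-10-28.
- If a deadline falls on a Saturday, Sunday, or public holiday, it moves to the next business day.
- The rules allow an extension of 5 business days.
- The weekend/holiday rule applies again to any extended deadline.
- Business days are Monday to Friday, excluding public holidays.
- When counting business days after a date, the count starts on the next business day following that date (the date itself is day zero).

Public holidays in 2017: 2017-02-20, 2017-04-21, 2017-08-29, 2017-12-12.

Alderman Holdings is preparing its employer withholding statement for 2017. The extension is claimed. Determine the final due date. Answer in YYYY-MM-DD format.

Start from the fixed due date, 2017-10-28.
Because 2017-10-28 is a Saturday, the deadline becomes 2017-10-30 (Monday).
The 5-business-day extension runs from 2017-10-30 to 2017-11-06.
2017-11-06 falls on a Monday, which is a business day, so no adjustment is needed.
The final due date is 2017-11-06.

2017-11-06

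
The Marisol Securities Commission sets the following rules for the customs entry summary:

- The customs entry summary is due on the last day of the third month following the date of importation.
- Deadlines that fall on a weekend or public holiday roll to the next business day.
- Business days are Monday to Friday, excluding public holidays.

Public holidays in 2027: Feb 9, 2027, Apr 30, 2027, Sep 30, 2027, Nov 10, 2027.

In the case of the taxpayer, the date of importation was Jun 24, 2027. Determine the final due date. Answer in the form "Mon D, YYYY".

Oct 1, 2027

The third month after Jun 24, 2027 is September 2027, whose last day is Sep 30, 2027.
Sep 30, 2027 falls on a listed holiday. Rolling to the next business day gives Oct 1, 2027, a Friday.
So the filing is due Oct 1, 2027.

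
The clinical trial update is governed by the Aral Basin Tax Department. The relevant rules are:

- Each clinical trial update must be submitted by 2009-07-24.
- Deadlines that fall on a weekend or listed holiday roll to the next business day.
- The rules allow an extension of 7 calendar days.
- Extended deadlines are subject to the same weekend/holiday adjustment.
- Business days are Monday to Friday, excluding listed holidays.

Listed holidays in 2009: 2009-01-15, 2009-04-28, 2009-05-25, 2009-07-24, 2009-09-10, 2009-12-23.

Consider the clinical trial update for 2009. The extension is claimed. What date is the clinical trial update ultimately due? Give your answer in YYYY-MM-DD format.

The statutory due date is 2009-07-24.
2009-07-24 falls on a listed holiday. Rolling to the next business day gives 2009-07-27, a Monday.
Applying the 7-calendar-day extension: 2009-07-27 + 7 days = 2009-08-03.
2009-08-03 is a Monday and not a listed holiday, so it stands.
Deadline: 2009-08-03.

2009-08-03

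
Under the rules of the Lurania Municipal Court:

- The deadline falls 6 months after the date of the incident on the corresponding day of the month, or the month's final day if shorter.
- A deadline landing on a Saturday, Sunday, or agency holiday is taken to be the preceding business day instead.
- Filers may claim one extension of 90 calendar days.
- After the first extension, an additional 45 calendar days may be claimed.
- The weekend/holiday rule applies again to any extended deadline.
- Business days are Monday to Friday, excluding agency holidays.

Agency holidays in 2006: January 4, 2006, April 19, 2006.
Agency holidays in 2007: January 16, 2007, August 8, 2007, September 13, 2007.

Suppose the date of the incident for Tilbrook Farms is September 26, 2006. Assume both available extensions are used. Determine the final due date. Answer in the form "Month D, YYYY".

6 months after September 26, 2006, on the same day of the month, is March 26, 2007.
March 26, 2007 (Monday) is already a business day.
Applying the 90-calendar-day extension: March 26, 2007 + 90 days = June 24, 2007.
June 24, 2007 is a Sunday; the preceding business day is June 22, 2007 (Friday).
With the 45-day extension, June 22, 2007 becomes August 6, 2007.
August 6, 2007 falls on a Monday, which is a business day, so no adjustment is needed.
Deadline: August 6, 2007.

August 6, 2007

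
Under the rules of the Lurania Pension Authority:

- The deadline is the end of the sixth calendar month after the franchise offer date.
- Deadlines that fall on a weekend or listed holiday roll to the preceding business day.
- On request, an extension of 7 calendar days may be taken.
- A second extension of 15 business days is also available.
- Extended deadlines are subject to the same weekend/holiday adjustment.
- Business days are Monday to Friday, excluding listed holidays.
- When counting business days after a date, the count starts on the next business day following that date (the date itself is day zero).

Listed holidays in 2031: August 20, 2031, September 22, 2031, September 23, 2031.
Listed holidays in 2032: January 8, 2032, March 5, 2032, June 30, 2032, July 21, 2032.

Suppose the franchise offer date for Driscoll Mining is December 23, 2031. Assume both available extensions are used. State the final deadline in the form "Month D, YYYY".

July 28, 2032

6 months after December 23, 2031 is June 2032; that month ends on June 30, 2032.
June 30, 2032 is a listed holiday, so it moves to the preceding business day, June 29, 2032 (Tuesday).
With the 7-day extension, June 29, 2032 becomes July 6, 2032.
Since July 6, 2032 is a Tuesday and not a holiday, the date is unchanged.
Counting 15 further business days from July 6, 2032 reaches July 28, 2032.
July 28, 2032 (Wednesday) is already a business day.
Final deadline: July 28, 2032.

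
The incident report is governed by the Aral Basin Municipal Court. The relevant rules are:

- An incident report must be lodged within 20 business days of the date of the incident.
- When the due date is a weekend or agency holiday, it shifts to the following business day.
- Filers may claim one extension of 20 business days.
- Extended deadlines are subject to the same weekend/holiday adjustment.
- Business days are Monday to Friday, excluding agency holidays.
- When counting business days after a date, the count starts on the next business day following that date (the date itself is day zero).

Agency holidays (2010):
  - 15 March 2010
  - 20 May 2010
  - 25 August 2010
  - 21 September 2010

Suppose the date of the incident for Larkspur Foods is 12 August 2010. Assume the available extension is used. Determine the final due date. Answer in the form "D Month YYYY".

11 October 2010

20 business days after 12 August 2010, excluding weekends and holidays, is 10 September 2010.
Since 10 September 2010 is a Friday and not a holiday, the date is unchanged.
Counting 20 further business days from 10 September 2010 reaches 11 October 2010.
Since 11 October 2010 is a Monday and not a holiday, the date is unchanged.
Final deadline: 11 October 2010.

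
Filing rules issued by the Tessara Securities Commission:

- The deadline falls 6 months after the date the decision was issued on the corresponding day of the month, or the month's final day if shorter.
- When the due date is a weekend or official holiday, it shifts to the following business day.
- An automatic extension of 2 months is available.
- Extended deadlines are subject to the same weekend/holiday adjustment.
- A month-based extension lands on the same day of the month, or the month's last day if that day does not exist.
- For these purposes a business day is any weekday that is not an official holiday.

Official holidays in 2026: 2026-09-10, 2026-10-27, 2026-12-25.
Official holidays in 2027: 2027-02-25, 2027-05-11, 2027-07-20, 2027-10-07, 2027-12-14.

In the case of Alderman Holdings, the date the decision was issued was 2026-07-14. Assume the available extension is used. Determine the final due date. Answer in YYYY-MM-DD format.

2027-03-15

Moving 6 months forward from 2026-07-14 on the corresponding day gives 2027-01-14.
Since 2027-01-14 is a Thursday and not a holiday, the date is unchanged.
Add 2 months to 2027-01-14: 2027-03-14.
2027-03-14 falls on a Sunday. Rolling to the next business day gives 2027-03-15, a Monday.
Deadline: 2027-03-15.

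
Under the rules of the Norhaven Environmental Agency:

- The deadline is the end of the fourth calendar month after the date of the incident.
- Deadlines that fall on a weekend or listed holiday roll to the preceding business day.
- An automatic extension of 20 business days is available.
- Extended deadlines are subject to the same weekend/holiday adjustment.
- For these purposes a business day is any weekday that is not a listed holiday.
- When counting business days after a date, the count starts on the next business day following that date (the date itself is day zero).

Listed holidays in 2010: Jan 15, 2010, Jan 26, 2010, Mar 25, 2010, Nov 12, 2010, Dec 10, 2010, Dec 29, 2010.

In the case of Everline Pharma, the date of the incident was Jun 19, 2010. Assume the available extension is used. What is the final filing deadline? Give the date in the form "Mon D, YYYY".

4 months after Jun 19, 2010 is October 2010; that month ends on Oct 31, 2010.
Oct 31, 2010 is a Sunday, so it moves to the preceding business day, Oct 29, 2010 (Friday).
Counting 20 further business days from Oct 29, 2010 reaches Nov 29, 2010.
Nov 29, 2010 falls on a Monday, which is a business day, so no adjustment is needed.
Final deadline: Nov 29, 2010.

Nov 29, 2010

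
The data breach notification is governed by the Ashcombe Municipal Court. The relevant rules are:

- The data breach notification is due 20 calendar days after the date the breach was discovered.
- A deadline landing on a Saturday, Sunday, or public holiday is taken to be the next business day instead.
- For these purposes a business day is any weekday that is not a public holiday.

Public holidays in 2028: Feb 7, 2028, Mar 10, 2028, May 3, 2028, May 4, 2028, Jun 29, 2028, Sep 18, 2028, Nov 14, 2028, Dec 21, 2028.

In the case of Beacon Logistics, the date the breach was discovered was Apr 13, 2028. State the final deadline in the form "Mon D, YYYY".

20 calendar days after Apr 13, 2028 is May 3, 2028.
May 3, 2028 falls on a listed holiday. Rolling to the next business day gives May 5, 2028, a Friday.
Final deadline: May 5, 2028.

May 5, 2028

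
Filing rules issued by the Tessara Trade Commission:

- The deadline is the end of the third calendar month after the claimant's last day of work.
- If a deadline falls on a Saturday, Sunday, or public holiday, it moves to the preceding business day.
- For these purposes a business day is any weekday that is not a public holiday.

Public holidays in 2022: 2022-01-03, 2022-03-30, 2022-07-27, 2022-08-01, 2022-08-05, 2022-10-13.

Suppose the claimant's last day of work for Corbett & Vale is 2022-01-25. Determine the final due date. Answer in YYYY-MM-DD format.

2022-04-29

3 months after 2022-01-25 is April 2022; that month ends on 2022-04-30.
2022-04-30 is a Saturday, so it moves to the preceding business day, 2022-04-29 (Friday).
So the filing is due 2022-04-29.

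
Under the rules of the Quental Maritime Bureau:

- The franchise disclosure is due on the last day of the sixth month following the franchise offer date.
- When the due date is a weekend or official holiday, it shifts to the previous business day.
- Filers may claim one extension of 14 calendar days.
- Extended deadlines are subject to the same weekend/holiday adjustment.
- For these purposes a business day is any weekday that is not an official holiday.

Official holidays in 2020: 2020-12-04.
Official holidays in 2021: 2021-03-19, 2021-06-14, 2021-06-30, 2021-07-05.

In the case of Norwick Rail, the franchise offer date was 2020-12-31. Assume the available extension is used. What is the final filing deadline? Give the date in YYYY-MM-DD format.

2021-07-13

6 months after 2020-12-31 falls in June 2021; the last day of that month is 2021-06-30.
2021-06-30 is a listed holiday, so it moves to the preceding business day, 2021-06-29 (Tuesday).
With the 14-day extension, 2021-06-29 becomes 2021-07-13.
Since 2021-07-13 is a Tuesday and not a holiday, the date is unchanged.
Final deadline: 2021-07-13.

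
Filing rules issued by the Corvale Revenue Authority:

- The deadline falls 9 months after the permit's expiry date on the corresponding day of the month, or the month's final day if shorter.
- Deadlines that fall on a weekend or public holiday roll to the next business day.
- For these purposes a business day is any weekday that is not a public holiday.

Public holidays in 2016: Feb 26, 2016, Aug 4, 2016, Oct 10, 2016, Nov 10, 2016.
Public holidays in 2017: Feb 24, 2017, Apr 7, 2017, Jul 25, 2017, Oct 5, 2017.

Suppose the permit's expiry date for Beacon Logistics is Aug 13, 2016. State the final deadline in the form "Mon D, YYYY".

Moving 9 months forward from Aug 13, 2016 on the corresponding day gives May 13, 2017.
May 13, 2017 is a Saturday; the next business day is May 15, 2017 (Monday).
Final deadline: May 15, 2017.

May 15, 2017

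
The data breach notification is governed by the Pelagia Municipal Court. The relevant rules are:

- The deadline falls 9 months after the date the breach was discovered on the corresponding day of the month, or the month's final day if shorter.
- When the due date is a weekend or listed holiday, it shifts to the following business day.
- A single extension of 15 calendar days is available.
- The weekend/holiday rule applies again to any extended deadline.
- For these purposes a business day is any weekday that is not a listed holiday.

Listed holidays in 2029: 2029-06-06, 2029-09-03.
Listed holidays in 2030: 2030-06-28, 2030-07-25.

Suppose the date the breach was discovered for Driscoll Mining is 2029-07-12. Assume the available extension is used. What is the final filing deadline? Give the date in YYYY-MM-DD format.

2030-04-29

Moving 9 months forward from 2029-07-12 on the corresponding day gives 2030-04-12.
Since 2030-04-12 is a Friday and not a holiday, the date is unchanged.
With the 15-day extension, 2030-04-12 becomes 2030-04-27.
2030-04-27 falls on a Saturday. Rolling to the next business day gives 2030-04-29, a Monday.
Final deadline: 2030-04-29.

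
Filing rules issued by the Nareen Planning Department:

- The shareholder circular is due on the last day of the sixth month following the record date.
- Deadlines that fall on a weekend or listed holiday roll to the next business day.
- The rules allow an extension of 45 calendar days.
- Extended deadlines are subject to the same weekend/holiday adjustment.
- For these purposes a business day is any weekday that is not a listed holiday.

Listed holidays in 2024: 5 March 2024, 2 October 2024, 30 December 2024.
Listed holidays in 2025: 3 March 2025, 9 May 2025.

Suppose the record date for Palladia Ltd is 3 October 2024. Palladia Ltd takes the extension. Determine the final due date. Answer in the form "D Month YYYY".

16 June 2025

6 months after 3 October 2024 falls in April 2025; the last day of that month is 30 April 2025.
30 April 2025 (Wednesday) is already a business day.
Add the 45 calendar-day extension to 30 April 2025: 14 June 2025.
14 June 2025 is a Saturday, so it moves to the next business day, 16 June 2025 (Monday).
So the filing is due 16 June 2025.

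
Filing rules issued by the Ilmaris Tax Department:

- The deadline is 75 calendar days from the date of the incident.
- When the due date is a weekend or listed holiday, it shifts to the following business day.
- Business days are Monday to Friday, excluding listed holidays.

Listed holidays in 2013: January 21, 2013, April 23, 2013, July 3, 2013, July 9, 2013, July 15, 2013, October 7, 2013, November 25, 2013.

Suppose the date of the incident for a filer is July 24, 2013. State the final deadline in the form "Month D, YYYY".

Trigger date July 24, 2013 + 75 calendar days = October 7, 2013.
October 7, 2013 is a listed holiday; the next business day is October 8, 2013 (Tuesday).
Final deadline: October 8, 2013.

October 8, 2013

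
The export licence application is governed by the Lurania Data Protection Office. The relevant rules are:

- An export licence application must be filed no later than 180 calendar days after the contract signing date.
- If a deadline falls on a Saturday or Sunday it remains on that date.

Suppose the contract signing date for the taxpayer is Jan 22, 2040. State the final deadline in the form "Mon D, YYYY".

Jul 20, 2040

From Jan 22, 2040, 180 calendar days later is Jul 20, 2040.
Jul 20, 2040 is a Friday; no weekend or holiday adjustment applies.
The final due date is Jul 20, 2040.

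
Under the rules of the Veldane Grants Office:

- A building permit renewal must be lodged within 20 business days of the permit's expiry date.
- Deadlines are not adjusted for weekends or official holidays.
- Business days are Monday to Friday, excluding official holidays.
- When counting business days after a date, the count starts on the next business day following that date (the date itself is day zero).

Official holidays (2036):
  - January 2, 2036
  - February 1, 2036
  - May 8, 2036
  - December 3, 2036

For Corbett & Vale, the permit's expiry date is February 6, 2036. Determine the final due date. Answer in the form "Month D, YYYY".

Starting the day after February 6, 2036 and counting 20 business days lands on March 5, 2036.
No adjustment is made for weekends or holidays, so March 5, 2036 stands.
The final due date is March 5, 2036.

March 5, 2036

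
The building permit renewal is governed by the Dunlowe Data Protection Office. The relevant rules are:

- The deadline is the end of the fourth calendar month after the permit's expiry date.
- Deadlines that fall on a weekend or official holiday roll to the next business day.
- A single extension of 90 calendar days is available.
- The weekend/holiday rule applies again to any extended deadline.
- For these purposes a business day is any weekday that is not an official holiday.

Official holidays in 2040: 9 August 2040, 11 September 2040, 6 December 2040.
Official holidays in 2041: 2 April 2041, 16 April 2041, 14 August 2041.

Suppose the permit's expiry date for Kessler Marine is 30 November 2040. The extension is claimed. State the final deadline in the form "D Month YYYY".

1 July 2041

4 months after 30 November 2040 falls in March 2041; the last day of that month is 31 March 2041.
31 March 2041 falls on a Sunday. Rolling to the next business day gives 1 April 2041, a Monday.
Add the 90 calendar-day extension to 1 April 2041: 30 June 2041.
30 June 2041 is a Sunday, so it moves to the next business day, 1 July 2041 (Monday).
Final deadline: 1 July 2041.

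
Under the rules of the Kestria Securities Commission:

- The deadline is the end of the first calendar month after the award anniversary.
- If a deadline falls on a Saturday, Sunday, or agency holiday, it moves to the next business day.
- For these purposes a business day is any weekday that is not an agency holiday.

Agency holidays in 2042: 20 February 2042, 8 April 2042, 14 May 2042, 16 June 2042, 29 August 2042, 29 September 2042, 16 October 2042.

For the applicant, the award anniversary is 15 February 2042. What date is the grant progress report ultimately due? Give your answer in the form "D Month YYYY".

1 month after 15 February 2042 falls in March 2042; the last day of that month is 31 March 2042.
31 March 2042 (Monday) is already a business day.
Deadline: 31 March 2042.

31 March 2042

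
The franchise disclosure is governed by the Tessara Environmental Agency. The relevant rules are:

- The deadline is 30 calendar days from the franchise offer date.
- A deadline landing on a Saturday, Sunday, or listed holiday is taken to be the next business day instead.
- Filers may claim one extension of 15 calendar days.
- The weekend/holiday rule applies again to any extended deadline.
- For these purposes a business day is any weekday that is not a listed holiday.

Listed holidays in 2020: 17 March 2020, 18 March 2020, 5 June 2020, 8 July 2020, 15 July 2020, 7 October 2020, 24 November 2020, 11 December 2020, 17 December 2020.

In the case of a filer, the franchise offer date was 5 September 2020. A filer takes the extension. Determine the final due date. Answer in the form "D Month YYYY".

20 October 2020

30 calendar days after 5 September 2020 is 5 October 2020.
5 October 2020 (Monday) is already a business day.
The 15-calendar-day extension moves the deadline from 5 October 2020 to 20 October 2020.
20 October 2020 falls on a Tuesday, which is a business day, so no adjustment is needed.
Deadline: 20 October 2020.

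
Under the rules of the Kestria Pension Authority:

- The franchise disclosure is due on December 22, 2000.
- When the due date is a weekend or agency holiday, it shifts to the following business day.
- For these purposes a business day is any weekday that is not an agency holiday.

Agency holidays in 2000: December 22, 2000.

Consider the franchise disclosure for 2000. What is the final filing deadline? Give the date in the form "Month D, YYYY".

December 25, 2000

The statutory due date is December 22, 2000.
December 22, 2000 is a listed holiday, so it moves to the next business day, December 25, 2000 (Monday).
The final due date is December 25, 2000.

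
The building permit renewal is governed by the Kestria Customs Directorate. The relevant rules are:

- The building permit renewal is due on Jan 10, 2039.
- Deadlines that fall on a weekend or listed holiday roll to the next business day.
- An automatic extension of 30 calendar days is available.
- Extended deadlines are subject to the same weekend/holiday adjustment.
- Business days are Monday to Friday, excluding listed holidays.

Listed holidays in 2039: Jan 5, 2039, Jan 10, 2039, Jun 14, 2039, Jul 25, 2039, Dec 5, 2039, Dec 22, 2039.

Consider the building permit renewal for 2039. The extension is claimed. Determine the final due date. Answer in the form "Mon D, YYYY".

Start from the fixed due date, Jan 10, 2039.
Jan 10, 2039 falls on a listed holiday. Rolling to the next business day gives Jan 11, 2039, a Tuesday.
Applying the 30-calendar-day extension: Jan 11, 2039 + 30 days = Feb 10, 2039.
Feb 10, 2039 is a Thursday and not a listed holiday, so it stands.
Final deadline: Feb 10, 2039.

Feb 10, 2039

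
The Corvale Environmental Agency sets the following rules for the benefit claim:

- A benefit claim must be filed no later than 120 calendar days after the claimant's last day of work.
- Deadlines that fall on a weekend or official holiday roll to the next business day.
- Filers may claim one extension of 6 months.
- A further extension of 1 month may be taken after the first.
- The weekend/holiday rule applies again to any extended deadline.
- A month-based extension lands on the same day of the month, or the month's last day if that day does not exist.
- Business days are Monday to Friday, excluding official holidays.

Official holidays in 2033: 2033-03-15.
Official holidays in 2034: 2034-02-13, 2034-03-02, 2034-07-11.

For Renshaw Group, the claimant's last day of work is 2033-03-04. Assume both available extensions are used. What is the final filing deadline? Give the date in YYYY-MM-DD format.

2034-02-06

Trigger date 2033-03-04 + 120 calendar days = 2033-07-02.
2033-07-02 falls on a Saturday. Rolling to the next business day gives 2033-07-04, a Monday.
Applying the 6 months extension: 6 months after 2033-07-04 is 2034-01-04.
2034-01-04 falls on a Wednesday, which is a business day, so no adjustment is needed.
Add 1 month to 2034-01-04: 2034-02-04.
2034-02-04 falls on a Saturday. Rolling to the next business day gives 2034-02-06, a Monday.
The final due date is 2034-02-06.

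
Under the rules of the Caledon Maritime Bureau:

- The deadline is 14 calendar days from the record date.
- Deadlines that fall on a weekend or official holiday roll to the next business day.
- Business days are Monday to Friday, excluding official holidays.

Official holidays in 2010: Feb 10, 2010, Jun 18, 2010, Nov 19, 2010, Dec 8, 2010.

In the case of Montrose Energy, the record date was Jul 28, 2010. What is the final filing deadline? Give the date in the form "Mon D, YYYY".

Adding 14 calendar days to Jul 28, 2010 gives Aug 11, 2010.
Since Aug 11, 2010 is a Wednesday and not a holiday, the date is unchanged.
Final deadline: Aug 11, 2010.

Aug 11, 2010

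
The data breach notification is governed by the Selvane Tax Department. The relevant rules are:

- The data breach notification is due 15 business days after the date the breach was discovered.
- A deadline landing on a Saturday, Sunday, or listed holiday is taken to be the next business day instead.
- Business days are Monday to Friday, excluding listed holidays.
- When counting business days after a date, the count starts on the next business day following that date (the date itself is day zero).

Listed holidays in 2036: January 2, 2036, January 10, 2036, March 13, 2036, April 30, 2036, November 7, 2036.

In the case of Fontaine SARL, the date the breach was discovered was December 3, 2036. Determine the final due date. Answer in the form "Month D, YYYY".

December 24, 2036

15 business days after December 3, 2036, excluding weekends and holidays, is December 24, 2036.
December 24, 2036 falls on a Wednesday, which is a business day, so no adjustment is needed.
Final deadline: December 24, 2036.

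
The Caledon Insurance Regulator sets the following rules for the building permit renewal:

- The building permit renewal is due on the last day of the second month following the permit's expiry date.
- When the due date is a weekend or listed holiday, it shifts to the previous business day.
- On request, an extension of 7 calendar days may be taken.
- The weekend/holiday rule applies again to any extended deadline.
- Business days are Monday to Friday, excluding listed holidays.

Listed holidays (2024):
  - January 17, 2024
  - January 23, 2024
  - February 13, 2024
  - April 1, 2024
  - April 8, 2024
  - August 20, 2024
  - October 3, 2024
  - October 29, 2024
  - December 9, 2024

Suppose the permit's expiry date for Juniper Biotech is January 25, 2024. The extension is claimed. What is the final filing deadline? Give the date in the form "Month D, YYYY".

The second month after January 25, 2024 is March 2024, whose last day is March 31, 2024.
Because March 31, 2024 is a Sunday, the deadline becomes March 29, 2024 (Friday).
Add the 7 calendar-day extension to March 29, 2024: April 5, 2024.
April 5, 2024 (Friday) is already a business day.
Deadline: April 5, 2024.

April 5, 2024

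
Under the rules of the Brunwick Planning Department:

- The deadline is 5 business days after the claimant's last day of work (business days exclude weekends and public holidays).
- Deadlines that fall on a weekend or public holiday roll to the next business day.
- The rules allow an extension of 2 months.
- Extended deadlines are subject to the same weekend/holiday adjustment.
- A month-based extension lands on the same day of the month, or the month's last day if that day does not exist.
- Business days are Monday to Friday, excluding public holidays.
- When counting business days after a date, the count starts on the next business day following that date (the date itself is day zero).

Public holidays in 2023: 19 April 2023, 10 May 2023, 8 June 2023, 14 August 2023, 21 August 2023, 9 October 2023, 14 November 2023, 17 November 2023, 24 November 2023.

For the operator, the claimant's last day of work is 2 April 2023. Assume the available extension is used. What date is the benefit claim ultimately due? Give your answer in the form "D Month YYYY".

Counting 5 business days after 2 April 2023 (skipping weekends and listed holidays) reaches 7 April 2023.
7 April 2023 (Friday) is already a business day.
The 2 months extension carries 7 April 2023 to 7 June 2023.
7 June 2023 falls on a Wednesday, which is a business day, so no adjustment is needed.
So the filing is due 7 June 2023.

7 June 2023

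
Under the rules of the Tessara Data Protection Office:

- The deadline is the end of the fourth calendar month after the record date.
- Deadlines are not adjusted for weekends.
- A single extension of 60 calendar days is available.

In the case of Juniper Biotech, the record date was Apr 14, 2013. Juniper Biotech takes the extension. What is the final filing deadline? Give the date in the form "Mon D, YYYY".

The fourth month after Apr 14, 2013 is August 2013, whose last day is Aug 31, 2013.
Aug 31, 2013 falls on a Saturday. The rules make no weekend/holiday allowance, so it remains Aug 31, 2013.
The 60-calendar-day extension moves the deadline from Aug 31, 2013 to Oct 30, 2013.
Oct 30, 2013 is a Wednesday; no weekend or holiday adjustment applies.
Deadline: Oct 30, 2013.

Oct 30, 2013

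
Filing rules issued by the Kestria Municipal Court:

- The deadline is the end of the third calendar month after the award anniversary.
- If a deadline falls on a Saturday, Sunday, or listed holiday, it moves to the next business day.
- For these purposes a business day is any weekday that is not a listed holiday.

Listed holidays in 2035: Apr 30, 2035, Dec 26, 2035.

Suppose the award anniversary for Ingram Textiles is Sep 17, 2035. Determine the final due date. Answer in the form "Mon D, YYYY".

The third month after Sep 17, 2035 is December 2035, whose last day is Dec 31, 2035.
Dec 31, 2035 is a Monday and not a listed holiday, so it stands.
Deadline: Dec 31, 2035.

Dec 31, 2035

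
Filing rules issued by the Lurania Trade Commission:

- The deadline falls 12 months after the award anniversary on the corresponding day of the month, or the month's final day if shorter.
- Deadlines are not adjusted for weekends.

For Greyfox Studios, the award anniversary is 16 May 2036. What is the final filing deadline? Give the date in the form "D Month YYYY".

16 May 2037

12 months from 16 May 2036 is 16 May 2037.
16 May 2037 is a Saturday; no weekend or holiday adjustment applies.
The final due date is 16 May 2037.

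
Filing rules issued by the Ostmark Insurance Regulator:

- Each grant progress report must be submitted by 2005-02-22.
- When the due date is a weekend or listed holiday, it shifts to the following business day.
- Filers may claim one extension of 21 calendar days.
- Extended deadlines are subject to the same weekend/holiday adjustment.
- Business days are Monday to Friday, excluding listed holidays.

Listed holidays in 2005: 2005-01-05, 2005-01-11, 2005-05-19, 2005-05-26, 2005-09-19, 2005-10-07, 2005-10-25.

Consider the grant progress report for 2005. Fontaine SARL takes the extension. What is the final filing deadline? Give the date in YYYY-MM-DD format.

2005-03-15

Start from the fixed due date, 2005-02-22.
Since 2005-02-22 is a Tuesday and not a holiday, the date is unchanged.
With the 21-day extension, 2005-02-22 becomes 2005-03-15.
2005-03-15 falls on a Tuesday, which is a business day, so no adjustment is needed.
Final deadline: 2005-03-15.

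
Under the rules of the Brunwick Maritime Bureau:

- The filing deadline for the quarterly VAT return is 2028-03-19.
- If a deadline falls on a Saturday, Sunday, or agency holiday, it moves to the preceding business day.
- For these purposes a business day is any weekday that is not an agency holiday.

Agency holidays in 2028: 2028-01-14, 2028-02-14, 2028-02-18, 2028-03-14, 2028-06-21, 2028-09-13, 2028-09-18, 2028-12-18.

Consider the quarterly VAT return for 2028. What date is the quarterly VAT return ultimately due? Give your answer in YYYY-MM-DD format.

2028-03-17

Start from the fixed due date, 2028-03-19.
Because 2028-03-19 is a Sunday, the deadline becomes 2028-03-17 (Friday).
The final due date is 2028-03-17.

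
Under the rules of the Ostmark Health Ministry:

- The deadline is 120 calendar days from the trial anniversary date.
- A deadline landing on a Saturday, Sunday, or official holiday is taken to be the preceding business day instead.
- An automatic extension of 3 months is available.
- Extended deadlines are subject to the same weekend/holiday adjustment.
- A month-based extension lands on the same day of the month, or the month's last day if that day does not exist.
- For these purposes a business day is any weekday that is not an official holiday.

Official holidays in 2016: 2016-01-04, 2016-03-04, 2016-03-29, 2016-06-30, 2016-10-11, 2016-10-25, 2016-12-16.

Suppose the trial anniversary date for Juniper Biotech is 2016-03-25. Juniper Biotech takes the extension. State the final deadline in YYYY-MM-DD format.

From 2016-03-25, 120 calendar days later is 2016-07-23.
2016-07-23 is a Saturday; the preceding business day is 2016-07-22 (Friday).
The 3 months extension carries 2016-07-22 to 2016-10-22.
2016-10-22 is a Saturday; the preceding business day is 2016-10-21 (Friday).
Final deadline: 2016-10-21.

2016-10-21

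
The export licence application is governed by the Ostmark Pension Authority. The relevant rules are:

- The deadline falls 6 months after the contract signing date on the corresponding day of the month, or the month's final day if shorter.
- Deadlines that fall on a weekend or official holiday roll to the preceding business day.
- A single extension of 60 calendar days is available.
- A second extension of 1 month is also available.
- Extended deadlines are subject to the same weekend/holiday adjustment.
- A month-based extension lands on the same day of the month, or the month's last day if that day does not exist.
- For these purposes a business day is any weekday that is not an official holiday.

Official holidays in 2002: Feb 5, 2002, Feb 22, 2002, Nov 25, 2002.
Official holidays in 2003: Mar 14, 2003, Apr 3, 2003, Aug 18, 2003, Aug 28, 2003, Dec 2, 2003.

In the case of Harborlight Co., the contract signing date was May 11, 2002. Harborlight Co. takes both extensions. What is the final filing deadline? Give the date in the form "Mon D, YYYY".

Feb 10, 2003

6 months from May 11, 2002 is Nov 11, 2002.
Nov 11, 2002 falls on a Monday, which is a business day, so no adjustment is needed.
The 60-calendar-day extension moves the deadline from Nov 11, 2002 to Jan 10, 2003.
Jan 10, 2003 (Friday) is already a business day.
Add 1 month to Jan 10, 2003: Feb 10, 2003.
Feb 10, 2003 falls on a Monday, which is a business day, so no adjustment is needed.
Deadline: Feb 10, 2003.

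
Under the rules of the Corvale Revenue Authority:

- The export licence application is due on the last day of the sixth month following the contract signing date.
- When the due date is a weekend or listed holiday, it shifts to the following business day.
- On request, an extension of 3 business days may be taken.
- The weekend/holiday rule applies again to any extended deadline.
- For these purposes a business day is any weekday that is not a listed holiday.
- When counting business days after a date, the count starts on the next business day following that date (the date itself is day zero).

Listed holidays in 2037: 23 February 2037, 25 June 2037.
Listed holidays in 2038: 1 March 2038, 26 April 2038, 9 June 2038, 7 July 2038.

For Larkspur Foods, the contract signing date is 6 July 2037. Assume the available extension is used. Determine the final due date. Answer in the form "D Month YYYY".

6 months after 6 July 2037 falls in January 2038; the last day of that month is 31 January 2038.
31 January 2038 is a Sunday; the next business day is 1 February 2038 (Monday).
The 3-business-day extension runs from 1 February 2038 to 4 February 2038.
4 February 2038 falls on a Thursday, which is a business day, so no adjustment is needed.
So the filing is due 4 February 2038.

4 February 2038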